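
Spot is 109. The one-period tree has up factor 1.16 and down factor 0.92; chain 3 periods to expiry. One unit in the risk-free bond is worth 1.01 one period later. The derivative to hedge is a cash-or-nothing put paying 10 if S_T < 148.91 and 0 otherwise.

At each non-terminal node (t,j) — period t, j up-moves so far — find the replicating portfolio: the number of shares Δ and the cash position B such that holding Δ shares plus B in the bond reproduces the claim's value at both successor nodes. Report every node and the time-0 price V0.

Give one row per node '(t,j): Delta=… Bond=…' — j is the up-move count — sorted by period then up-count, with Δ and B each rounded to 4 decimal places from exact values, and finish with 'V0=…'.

Risk-neutral probability p* = (R−d)/(u−d) = (1.01−0.92)/(1.16−0.92) = 0.3750.
Payoff layer (t=3): V(3,0)=10.0000, V(3,1)=10.0000, V(3,2)=10.0000, V(3,3)=0.0000
  t=2,j=0: stock 92.2576 → up 107.0188 (V=10.0000), down 84.8770 (V=10.0000). Price 9.9010; hedge Δ=0.0000, bond B=9.9010.
  t=2,j=1: stock 116.3248 → up 134.9368 (V=10.0000), down 107.0188 (V=10.0000). Price 9.9010; hedge Δ=0.0000, bond B=9.9010.
  t=2,j=2: stock 146.6704 → up 170.1377 (V=0.0000), down 134.9368 (V=10.0000). Price 6.1881; hedge Δ=-0.2841, bond B=47.8548.
  t=1,j=0: stock 100.2800 → up 116.3248 (V=9.9010), down 92.2576 (V=9.9010). Price 9.8030; hedge Δ=0.0000, bond B=9.8030.
  t=1,j=1: stock 126.4400 → up 146.6704 (V=6.1881), down 116.3248 (V=9.9010). Price 8.4244; hedge Δ=-0.1224, bond B=23.8947.
  t=0,j=0: stock 109.0000 → up 126.4400 (V=8.4244), down 100.2800 (V=9.8030). Price 9.1941; hedge Δ=-0.0527, bond B=14.9380.
Each (Δ,B) replicates both successor values, so the strategy is self-financing and V0 is arbitrage-free.

(0,0): Delta=-0.0527 Bond=14.9380
(1,0): Delta=0.0000 Bond=9.8030
(1,1): Delta=-0.1224 Bond=23.8947
(2,0): Delta=0.0000 Bond=9.9010
(2,1): Delta=0.0000 Bond=9.9010
(2,2): Delta=-0.2841 Bond=47.8548
V0=9.1941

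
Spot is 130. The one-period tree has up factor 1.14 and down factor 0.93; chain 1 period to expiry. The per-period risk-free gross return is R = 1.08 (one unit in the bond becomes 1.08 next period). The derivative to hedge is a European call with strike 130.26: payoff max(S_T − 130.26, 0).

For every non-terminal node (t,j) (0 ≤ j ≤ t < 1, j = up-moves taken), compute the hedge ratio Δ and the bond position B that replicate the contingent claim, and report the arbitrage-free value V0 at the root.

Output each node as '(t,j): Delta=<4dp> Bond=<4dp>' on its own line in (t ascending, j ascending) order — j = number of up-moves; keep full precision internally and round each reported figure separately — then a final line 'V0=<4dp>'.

Risk-neutral probability p* = (R−d)/(u−d) = (1.08−0.93)/(1.14−0.93) = 0.7143.
Terminal payoffs: V(1,0)=0.0000, V(1,1)=17.9400
(0,0): S=130.0000. Δ = (V_up−V_dn)/(S_up−S_dn) = (17.9400−0.0000)/(148.2000−120.9000) = 0.6571. V = [p*·17.9400 + (1−p*)·0.0000]/1.08 = 11.8651. B = V − Δ·S = -73.5635.
Root portfolio cost Δ·130+B reproduces V0=11.8651.

(0,0): Delta=0.6571 Bond=-73.5635
V0=11.8651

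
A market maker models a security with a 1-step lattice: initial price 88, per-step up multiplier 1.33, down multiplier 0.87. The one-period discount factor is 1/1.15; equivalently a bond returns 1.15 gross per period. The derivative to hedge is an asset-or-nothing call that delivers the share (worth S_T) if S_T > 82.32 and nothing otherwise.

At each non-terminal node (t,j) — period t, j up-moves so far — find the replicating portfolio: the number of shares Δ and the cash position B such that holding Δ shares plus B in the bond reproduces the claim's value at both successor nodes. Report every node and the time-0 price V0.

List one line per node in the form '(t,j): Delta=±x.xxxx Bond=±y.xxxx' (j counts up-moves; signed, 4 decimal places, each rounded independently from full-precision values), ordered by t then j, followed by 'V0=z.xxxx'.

(0,0): Delta=2.8913 Bond=-192.4854
V0=61.9493

The replicating-portfolio and risk-neutral prices coincide; use p* = (1.15−0.87)/(1.33−0.87) = 0.6087 for the latter.
Terminal values V(1,·): V(1,0)=0.0000, V(1,1)=117.0400
Node (0,0) S=88.0000: V=(p*·117.0400+(1−p*)·0.0000)/1.15=61.9493; Δ=(117.0400−0.0000)/(117.0400−76.5600)=2.8913; B=V−Δ·S=-192.4854
Root portfolio cost Δ·88+B reproduces V0=61.9493.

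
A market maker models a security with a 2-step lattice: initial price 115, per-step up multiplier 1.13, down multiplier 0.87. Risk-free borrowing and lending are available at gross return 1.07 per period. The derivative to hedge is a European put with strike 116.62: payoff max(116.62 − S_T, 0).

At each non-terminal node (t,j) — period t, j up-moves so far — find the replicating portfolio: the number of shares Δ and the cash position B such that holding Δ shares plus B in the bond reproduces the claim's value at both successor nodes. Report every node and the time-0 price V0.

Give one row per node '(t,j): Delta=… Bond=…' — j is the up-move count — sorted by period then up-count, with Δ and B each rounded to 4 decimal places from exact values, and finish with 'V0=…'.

Risk-neutral probability p* = (R−d)/(u−d) = (1.07−0.87)/(1.13−0.87) = 0.7692.
At expiry t=2: V(2,0)=29.5765, V(2,1)=3.5635, V(2,2)=0.0000
  t=1,j=0: stock 100.0500 → up 113.0565 (V=3.5635), down 87.0435 (V=29.5765). Price 8.9407; hedge Δ=-1.0000, bond B=108.9907.
  t=1,j=1: stock 129.9500 → up 146.8435 (V=0.0000), down 113.0565 (V=3.5635). Price 0.7685; hedge Δ=-0.1055, bond B=14.4743.
  t=0,j=0: stock 115.0000 → up 129.9500 (V=0.7685), down 100.0500 (V=8.9407). Price 2.4808; hedge Δ=-0.2733, bond B=33.9119.
The time-0 hedge costs 2.4808, which is the no-arbitrage price.

(0,0): Delta=-0.2733 Bond=33.9119
(1,0): Delta=-1.0000 Bond=108.9907
(1,1): Delta=-0.1055 Bond=14.4743
V0=2.4808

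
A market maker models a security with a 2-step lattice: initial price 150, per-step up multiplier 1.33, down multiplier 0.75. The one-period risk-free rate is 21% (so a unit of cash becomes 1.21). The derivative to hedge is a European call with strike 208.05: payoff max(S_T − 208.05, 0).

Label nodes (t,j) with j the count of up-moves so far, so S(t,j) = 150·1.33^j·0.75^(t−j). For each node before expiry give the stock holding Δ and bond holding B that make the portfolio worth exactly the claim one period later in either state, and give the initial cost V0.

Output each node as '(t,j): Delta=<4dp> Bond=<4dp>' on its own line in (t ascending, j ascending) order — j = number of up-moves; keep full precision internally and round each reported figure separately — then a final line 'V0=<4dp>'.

Under the risk-neutral measure, an up-move has probability p* = (R−d)/(u−d) = 0.7931 and values discount at R = 1.21.
Terminal values V(2,·): V(2,0)=0.0000, V(2,1)=0.0000, V(2,2)=57.2850
  t=1,j=0: stock 112.5000 → up 149.6250 (V=0.0000), down 84.3750 (V=0.0000). Price 0.0000; hedge Δ=0.0000, bond B=0.0000.
  t=1,j=1: stock 199.5000 → up 265.3350 (V=57.2850), down 149.6250 (V=0.0000). Price 37.5479; hedge Δ=0.4951, bond B=-61.2194.
  t=0,j=0: stock 150.0000 → up 199.5000 (V=37.5479), down 112.5000 (V=0.0000). Price 24.6110; hedge Δ=0.4316, bond B=-40.1267.
Self-financing check: at every node Δ·S+B equals the discounted successor values.

(0,0): Delta=0.4316 Bond=-40.1267
(1,0): Delta=0.0000 Bond=0.0000
(1,1): Delta=0.4951 Bond=-61.2194
V0=24.6110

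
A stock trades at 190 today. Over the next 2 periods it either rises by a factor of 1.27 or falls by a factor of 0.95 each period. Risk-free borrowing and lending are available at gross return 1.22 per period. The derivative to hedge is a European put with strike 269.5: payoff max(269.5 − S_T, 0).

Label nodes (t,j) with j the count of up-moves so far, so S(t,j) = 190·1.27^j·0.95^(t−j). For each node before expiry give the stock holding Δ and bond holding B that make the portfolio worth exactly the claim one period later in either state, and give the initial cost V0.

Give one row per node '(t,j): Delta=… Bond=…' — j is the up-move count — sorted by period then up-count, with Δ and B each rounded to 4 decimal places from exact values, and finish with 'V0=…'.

Under the risk-neutral measure, an up-move has probability p* = (R−d)/(u−d) = 0.8437 and values discount at R = 1.22.
Terminal values V(2,·): V(2,0)=98.0250, V(2,1)=40.2650, V(2,2)=0.0000
(1,0): S=180.5000. Δ = (V_up−V_dn)/(S_up−S_dn) = (40.2650−98.0250)/(229.2350−171.4750) = -1.0000. V = [p*·40.2650 + (1−p*)·98.0250]/1.22 = 40.4016. B = V − Δ·S = 220.9016.
(1,1): S=241.3000. Δ = (V_up−V_dn)/(S_up−S_dn) = (0.0000−40.2650)/(306.4510−229.2350) = -0.5215. V = [p*·0.0000 + (1−p*)·40.2650]/1.22 = 5.1569. B = V − Δ·S = 130.9850.
(0,0): S=190.0000. Δ = (V_up−V_dn)/(S_up−S_dn) = (5.1569−40.4016)/(241.3000−180.5000) = -0.5797. V = [p*·5.1569 + (1−p*)·40.4016]/1.22 = 8.7409. B = V − Δ·S = 118.8807.
The time-0 hedge costs 8.7409, which is the no-arbitrage price.

(0,0): Delta=-0.5797 Bond=118.8807
(1,0): Delta=-1.0000 Bond=220.9016
(1,1): Delta=-0.5215 Bond=130.9850
V0=8.7409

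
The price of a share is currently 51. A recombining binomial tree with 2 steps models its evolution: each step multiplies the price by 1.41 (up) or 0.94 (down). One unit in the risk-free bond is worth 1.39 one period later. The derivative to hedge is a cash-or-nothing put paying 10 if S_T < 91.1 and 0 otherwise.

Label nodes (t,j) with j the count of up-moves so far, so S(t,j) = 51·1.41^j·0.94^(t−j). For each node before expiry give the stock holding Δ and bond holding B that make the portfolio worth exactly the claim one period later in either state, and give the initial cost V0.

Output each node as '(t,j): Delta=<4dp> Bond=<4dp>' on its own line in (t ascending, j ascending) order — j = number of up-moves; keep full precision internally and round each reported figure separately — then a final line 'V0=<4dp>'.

Under the risk-neutral measure, an up-move has probability p* = (R−d)/(u−d) = 0.9574 and values discount at R = 1.39.
At expiry t=2: V(2,0)=10.0000, V(2,1)=10.0000, V(2,2)=0.0000
(1,0): S=47.9400. Δ = (V_up−V_dn)/(S_up−S_dn) = (10.0000−10.0000)/(67.5954−45.0636) = 0.0000. V = [p*·10.0000 + (1−p*)·10.0000]/1.39 = 7.1942. B = V − Δ·S = 7.1942.
(1,1): S=71.9100. Δ = (V_up−V_dn)/(S_up−S_dn) = (0.0000−10.0000)/(101.3931−67.5954) = -0.2959. V = [p*·0.0000 + (1−p*)·10.0000]/1.39 = 0.3061. B = V − Δ·S = 21.5827.
(0,0): S=51.0000. Δ = (V_up−V_dn)/(S_up−S_dn) = (0.3061−7.1942)/(71.9100−47.9400) = -0.2874. V = [p*·0.3061 + (1−p*)·7.1942]/1.39 = 0.4311. B = V − Δ·S = 15.0867.
Self-financing check: at every node Δ·S+B equals the discounted successor values.

(0,0): Delta=-0.2874 Bond=15.0867
(1,0): Delta=0.0000 Bond=7.1942
(1,1): Delta=-0.2959 Bond=21.5827
V0=0.4311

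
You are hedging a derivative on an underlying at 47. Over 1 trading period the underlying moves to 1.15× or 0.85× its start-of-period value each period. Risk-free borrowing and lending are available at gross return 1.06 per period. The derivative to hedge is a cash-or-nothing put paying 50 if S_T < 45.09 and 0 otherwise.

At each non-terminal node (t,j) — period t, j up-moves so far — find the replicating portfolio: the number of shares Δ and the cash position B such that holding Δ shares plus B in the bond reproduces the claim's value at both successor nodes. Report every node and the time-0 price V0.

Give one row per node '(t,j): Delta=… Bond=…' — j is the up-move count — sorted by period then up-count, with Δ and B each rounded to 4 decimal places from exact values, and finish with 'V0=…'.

(0,0): Delta=-3.5461 Bond=180.8176
V0=14.1509

The replicating-portfolio and risk-neutral prices coincide; use p* = (1.06−0.85)/(1.15−0.85) = 0.7000 for the latter.
Terminal payoffs: V(1,0)=50.0000, V(1,1)=0.0000
  t=0,j=0: stock 47.0000 → up 54.0500 (V=0.0000), down 39.9500 (V=50.0000). Price 14.1509; hedge Δ=-3.5461, bond B=180.8176.
Self-financing check: at every node Δ·S+B equals the discounted successor values.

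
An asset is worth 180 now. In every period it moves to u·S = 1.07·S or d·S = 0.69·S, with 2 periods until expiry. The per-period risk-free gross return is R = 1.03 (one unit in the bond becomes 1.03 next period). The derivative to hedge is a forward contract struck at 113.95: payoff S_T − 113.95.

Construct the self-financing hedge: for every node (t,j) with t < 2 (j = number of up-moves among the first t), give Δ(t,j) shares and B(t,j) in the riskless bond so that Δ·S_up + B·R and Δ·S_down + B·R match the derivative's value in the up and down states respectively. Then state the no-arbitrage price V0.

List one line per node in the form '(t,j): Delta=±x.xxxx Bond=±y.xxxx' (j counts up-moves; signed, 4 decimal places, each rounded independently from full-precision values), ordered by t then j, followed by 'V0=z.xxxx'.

Since d<R<u, set p* = (R−d)/(u−d) = 0.8947; price each node as the discounted p*-expectation of its children.
Payoff layer (t=2): V(2,0)=-28.2520, V(2,1)=18.9440, V(2,2)=92.1320
Node (1,0) S=124.2000: V=(p*·18.9440+(1−p*)·-28.2520)/1.03=13.5689; Δ=(18.9440−-28.2520)/(132.8940−85.6980)=1.0000; B=V−Δ·S=-110.6311
Node (1,1) S=192.6000: V=(p*·92.1320+(1−p*)·18.9440)/1.03=81.9689; Δ=(92.1320−18.9440)/(206.0820−132.8940)=1.0000; B=V−Δ·S=-110.6311
Node (0,0) S=180.0000: V=(p*·81.9689+(1−p*)·13.5689)/1.03=72.5912; Δ=(81.9689−13.5689)/(192.6000−124.2000)=1.0000; B=V−Δ·S=-107.4088
Each (Δ,B) replicates both successor values, so the strategy is self-financing and V0 is arbitrage-free.

(0,0): Delta=1.0000 Bond=-107.4088
(1,0): Delta=1.0000 Bond=-110.6311
(1,1): Delta=1.0000 Bond=-110.6311
V0=72.5912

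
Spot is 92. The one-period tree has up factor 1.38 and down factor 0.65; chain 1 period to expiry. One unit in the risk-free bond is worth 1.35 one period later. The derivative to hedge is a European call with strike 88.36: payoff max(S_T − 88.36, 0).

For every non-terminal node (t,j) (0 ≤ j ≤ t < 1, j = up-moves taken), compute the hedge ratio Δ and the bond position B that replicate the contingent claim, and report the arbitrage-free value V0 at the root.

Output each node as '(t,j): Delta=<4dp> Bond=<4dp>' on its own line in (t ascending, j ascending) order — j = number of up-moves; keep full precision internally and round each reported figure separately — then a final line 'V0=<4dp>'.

(0,0): Delta=0.5747 Bond=-25.4592
V0=27.4176

The replicating-portfolio and risk-neutral prices coincide; use p* = (1.35−0.65)/(1.38−0.65) = 0.9589 for the latter.
At expiry t=1: V(1,0)=0.0000, V(1,1)=38.6000
  t=0,j=0: stock 92.0000 → up 126.9600 (V=38.6000), down 59.8000 (V=0.0000). Price 27.4176; hedge Δ=0.5747, bond B=-25.4592.
Self-financing check: at every node Δ·S+B equals the discounted successor values.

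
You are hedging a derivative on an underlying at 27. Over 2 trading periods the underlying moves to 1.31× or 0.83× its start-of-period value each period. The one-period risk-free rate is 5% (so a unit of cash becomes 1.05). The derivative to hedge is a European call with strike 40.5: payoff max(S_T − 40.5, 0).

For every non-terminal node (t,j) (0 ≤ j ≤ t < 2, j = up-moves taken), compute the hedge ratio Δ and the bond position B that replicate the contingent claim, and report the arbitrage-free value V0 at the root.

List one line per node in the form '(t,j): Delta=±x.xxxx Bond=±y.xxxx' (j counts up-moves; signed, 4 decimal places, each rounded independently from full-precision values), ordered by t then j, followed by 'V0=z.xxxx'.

(0,0): Delta=0.1965 Bond=-4.1943
(1,0): Delta=0.0000 Bond=0.0000
(1,1): Delta=0.3437 Bond=-9.6087
V0=1.1117

No-arbitrage ⇒ martingale measure with p* = (R−d)/(u−d) = 0.4583.
Terminal payoffs: V(2,0)=0.0000, V(2,1)=0.0000, V(2,2)=5.8347
  t=1,j=0: stock 22.4100 → up 29.3571 (V=0.0000), down 18.6003 (V=0.0000). Price 0.0000; hedge Δ=0.0000, bond B=0.0000.
  t=1,j=1: stock 35.3700 → up 46.3347 (V=5.8347), down 29.3571 (V=0.0000). Price 2.5469; hedge Δ=0.3437, bond B=-9.6087.
  t=0,j=0: stock 27.0000 → up 35.3700 (V=2.5469), down 22.4100 (V=0.0000). Price 1.1117; hedge Δ=0.1965, bond B=-4.1943.
The time-0 hedge costs 1.1117, which is the no-arbitrage price.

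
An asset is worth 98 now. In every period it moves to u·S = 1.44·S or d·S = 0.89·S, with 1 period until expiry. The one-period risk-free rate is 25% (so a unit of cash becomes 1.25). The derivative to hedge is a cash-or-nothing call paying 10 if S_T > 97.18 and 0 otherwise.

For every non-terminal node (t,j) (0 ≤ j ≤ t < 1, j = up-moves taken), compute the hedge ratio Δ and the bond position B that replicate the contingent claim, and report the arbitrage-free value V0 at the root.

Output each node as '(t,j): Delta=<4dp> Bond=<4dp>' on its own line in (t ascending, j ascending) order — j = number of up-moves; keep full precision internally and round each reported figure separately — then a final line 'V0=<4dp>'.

Risk-neutral probability p* = (R−d)/(u−d) = (1.25−0.89)/(1.44−0.89) = 0.6545.
Payoff layer (t=1): V(1,0)=0.0000, V(1,1)=10.0000
(0,0): S=98.0000. Δ = (V_up−V_dn)/(S_up−S_dn) = (10.0000−0.0000)/(141.1200−87.2200) = 0.1855. V = [p*·10.0000 + (1−p*)·0.0000]/1.25 = 5.2364. B = V − Δ·S = -12.9455.
Self-financing check: at every node Δ·S+B equals the discounted successor values.

(0,0): Delta=0.1855 Bond=-12.9455
V0=5.2364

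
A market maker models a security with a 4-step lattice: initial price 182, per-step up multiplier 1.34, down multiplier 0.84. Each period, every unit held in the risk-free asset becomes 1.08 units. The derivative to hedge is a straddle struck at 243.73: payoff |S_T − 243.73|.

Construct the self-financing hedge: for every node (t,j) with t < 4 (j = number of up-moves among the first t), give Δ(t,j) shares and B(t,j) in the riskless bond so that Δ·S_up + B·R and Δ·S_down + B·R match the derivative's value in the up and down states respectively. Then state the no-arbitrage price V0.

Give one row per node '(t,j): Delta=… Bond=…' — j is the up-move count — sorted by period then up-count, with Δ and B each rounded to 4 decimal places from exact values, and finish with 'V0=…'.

No-arbitrage ⇒ martingale measure with p* = (R−d)/(u−d) = 0.4800.
Terminal values V(4,·): V(4,0)=153.1174, V(4,1)=99.1813, V(4,2)=13.1405, V(4,3)=124.1152, V(4,4)=343.0706
Node (3,0) S=107.8721: V=(p*·99.1813+(1−p*)·153.1174)/1.08=117.8038; Δ=(99.1813−153.1174)/(144.5487−90.6126)=-1.0000; B=V−Δ·S=225.6759
Node (3,1) S=172.0817: V=(p*·13.1405+(1−p*)·99.1813)/1.08=53.5942; Δ=(13.1405−99.1813)/(230.5895−144.5487)=-1.0000; B=V−Δ·S=225.6759
Node (3,2) S=274.5113: V=(p*·124.1152+(1−p*)·13.1405)/1.08=61.4892; Δ=(124.1152−13.1405)/(367.8452−230.5895)=0.8085; B=V−Δ·S=-160.4602
Node (3,3) S=437.9109: V=(p*·343.0706+(1−p*)·124.1152)/1.08=212.2350; Δ=(343.0706−124.1152)/(586.8006−367.8452)=1.0000; B=V−Δ·S=-225.6759
Node (2,0) S=128.4192: V=(p*·53.5942+(1−p*)·117.8038)/1.08=80.5400; Δ=(53.5942−117.8038)/(172.0817−107.8721)=-1.0000; B=V−Δ·S=208.9592
Node (2,1) S=204.8592: V=(p*·61.4892+(1−p*)·53.5942)/1.08=53.1331; Δ=(61.4892−53.5942)/(274.5113−172.0817)=0.0771; B=V−Δ·S=37.3431
Node (2,2) S=326.7992: V=(p*·212.2350+(1−p*)·61.4892)/1.08=123.9326; Δ=(212.2350−61.4892)/(437.9109−274.5113)=0.9226; B=V−Δ·S=-177.5590
Node (1,0) S=152.8800: V=(p*·53.1331+(1−p*)·80.5400)/1.08=62.3932; Δ=(53.1331−80.5400)/(204.8592−128.4192)=-0.3585; B=V−Δ·S=117.2069
Node (1,1) S=243.8800: V=(p*·123.9326+(1−p*)·53.1331)/1.08=80.6638; Δ=(123.9326−53.1331)/(326.7992−204.8592)=0.5806; B=V−Δ·S=-60.9351
Node (0,0) S=182.0000: V=(p*·80.6638+(1−p*)·62.3932)/1.08=65.8918; Δ=(80.6638−62.3932)/(243.8800−152.8800)=0.2008; B=V−Δ·S=29.3507
Self-financing check: at every node Δ·S+B equals the discounted successor values.

(0,0): Delta=0.2008 Bond=29.3507
(1,0): Delta=-0.3585 Bond=117.2069
(1,1): Delta=0.5806 Bond=-60.9351
(2,0): Delta=-1.0000 Bond=208.9592
(2,1): Delta=0.0771 Bond=37.3431
(2,2): Delta=0.9226 Bond=-177.5590
(3,0): Delta=-1.0000 Bond=225.6759
(3,1): Delta=-1.0000 Bond=225.6759
(3,2): Delta=0.8085 Bond=-160.4602
(3,3): Delta=1.0000 Bond=-225.6759
V0=65.8918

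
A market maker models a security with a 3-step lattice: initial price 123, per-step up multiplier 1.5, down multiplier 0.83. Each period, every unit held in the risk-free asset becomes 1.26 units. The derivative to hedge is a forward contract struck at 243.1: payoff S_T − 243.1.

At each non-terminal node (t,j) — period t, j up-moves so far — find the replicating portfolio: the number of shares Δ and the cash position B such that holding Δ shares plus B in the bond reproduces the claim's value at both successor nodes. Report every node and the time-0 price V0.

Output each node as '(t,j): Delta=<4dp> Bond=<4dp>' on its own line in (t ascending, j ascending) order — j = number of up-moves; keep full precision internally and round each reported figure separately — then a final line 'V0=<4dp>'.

The replicating-portfolio and risk-neutral prices coincide; use p* = (1.26−0.83)/(1.5−0.83) = 0.6418 for the latter.
At expiry t=3: V(3,0)=-172.7702, V(3,1)=-115.9980, V(3,2)=-13.3975, V(3,3)=172.0250
Node (2,0) S=84.7347: V=(p*·-115.9980+(1−p*)·-172.7702)/1.26=-108.2018; Δ=(-115.9980−-172.7702)/(127.1020−70.3298)=1.0000; B=V−Δ·S=-192.9365
Node (2,1) S=153.1350: V=(p*·-13.3975+(1−p*)·-115.9980)/1.26=-39.8015; Δ=(-13.3975−-115.9980)/(229.7025−127.1020)=1.0000; B=V−Δ·S=-192.9365
Node (2,2) S=276.7500: V=(p*·172.0250+(1−p*)·-13.3975)/1.26=83.8135; Δ=(172.0250−-13.3975)/(415.1250−229.7025)=1.0000; B=V−Δ·S=-192.9365
Node (1,0) S=102.0900: V=(p*·-39.8015+(1−p*)·-108.2018)/1.26=-51.0342; Δ=(-39.8015−-108.2018)/(153.1350−84.7347)=1.0000; B=V−Δ·S=-153.1242
Node (1,1) S=184.5000: V=(p*·83.8135+(1−p*)·-39.8015)/1.26=31.3758; Δ=(83.8135−-39.8015)/(276.7500−153.1350)=1.0000; B=V−Δ·S=-153.1242
Node (0,0) S=123.0000: V=(p*·31.3758+(1−p*)·-51.0342)/1.26=1.4728; Δ=(31.3758−-51.0342)/(184.5000−102.0900)=1.0000; B=V−Δ·S=-121.5272
The time-0 hedge costs 1.4728, which is the no-arbitrage price.

(0,0): Delta=1.0000 Bond=-121.5272
(1,0): Delta=1.0000 Bond=-153.1242
(1,1): Delta=1.0000 Bond=-153.1242
(2,0): Delta=1.0000 Bond=-192.9365
(2,1): Delta=1.0000 Bond=-192.9365
(2,2): Delta=1.0000 Bond=-192.9365
V0=1.4728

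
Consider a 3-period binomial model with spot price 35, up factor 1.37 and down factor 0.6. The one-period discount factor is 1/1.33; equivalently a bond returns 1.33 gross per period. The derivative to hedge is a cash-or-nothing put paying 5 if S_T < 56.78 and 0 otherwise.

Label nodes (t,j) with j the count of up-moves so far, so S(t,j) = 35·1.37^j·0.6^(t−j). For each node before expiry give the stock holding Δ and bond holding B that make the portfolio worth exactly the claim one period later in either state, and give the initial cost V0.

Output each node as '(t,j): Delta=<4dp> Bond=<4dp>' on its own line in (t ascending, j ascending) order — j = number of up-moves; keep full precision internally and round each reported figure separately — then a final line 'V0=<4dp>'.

Under the risk-neutral measure, an up-move has probability p* = (R−d)/(u−d) = 0.9481 and values discount at R = 1.33.
At expiry t=3: V(3,0)=5.0000, V(3,1)=5.0000, V(3,2)=5.0000, V(3,3)=0.0000
(2,0): S=12.6000. Δ = (V_up−V_dn)/(S_up−S_dn) = (5.0000−5.0000)/(17.2620−7.5600) = 0.0000. V = [p*·5.0000 + (1−p*)·5.0000]/1.33 = 3.7594. B = V − Δ·S = 3.7594.
(2,1): S=28.7700. Δ = (V_up−V_dn)/(S_up−S_dn) = (5.0000−5.0000)/(39.4149−17.2620) = 0.0000. V = [p*·5.0000 + (1−p*)·5.0000]/1.33 = 3.7594. B = V − Δ·S = 3.7594.
(2,2): S=65.6915. Δ = (V_up−V_dn)/(S_up−S_dn) = (0.0000−5.0000)/(89.9974−39.4149) = -0.0988. V = [p*·0.0000 + (1−p*)·5.0000]/1.33 = 0.1953. B = V − Δ·S = 6.6888.
(1,0): S=21.0000. Δ = (V_up−V_dn)/(S_up−S_dn) = (3.7594−3.7594)/(28.7700−12.6000) = 0.0000. V = [p*·3.7594 + (1−p*)·3.7594]/1.33 = 2.8266. B = V − Δ·S = 2.8266.
(1,1): S=47.9500. Δ = (V_up−V_dn)/(S_up−S_dn) = (0.1953−3.7594)/(65.6915−28.7700) = -0.0965. V = [p*·0.1953 + (1−p*)·3.7594]/1.33 = 0.2860. B = V − Δ·S = 4.9148.
(0,0): S=35.0000. Δ = (V_up−V_dn)/(S_up−S_dn) = (0.2860−2.8266)/(47.9500−21.0000) = -0.0943. V = [p*·0.2860 + (1−p*)·2.8266]/1.33 = 0.3143. B = V − Δ·S = 3.6137.
Each (Δ,B) replicates both successor values, so the strategy is self-financing and V0 is arbitrage-free.

(0,0): Delta=-0.0943 Bond=3.6137
(1,0): Delta=0.0000 Bond=2.8266
(1,1): Delta=-0.0965 Bond=4.9148
(2,0): Delta=0.0000 Bond=3.7594
(2,1): Delta=0.0000 Bond=3.7594
(2,2): Delta=-0.0988 Bond=6.6888
V0=0.3143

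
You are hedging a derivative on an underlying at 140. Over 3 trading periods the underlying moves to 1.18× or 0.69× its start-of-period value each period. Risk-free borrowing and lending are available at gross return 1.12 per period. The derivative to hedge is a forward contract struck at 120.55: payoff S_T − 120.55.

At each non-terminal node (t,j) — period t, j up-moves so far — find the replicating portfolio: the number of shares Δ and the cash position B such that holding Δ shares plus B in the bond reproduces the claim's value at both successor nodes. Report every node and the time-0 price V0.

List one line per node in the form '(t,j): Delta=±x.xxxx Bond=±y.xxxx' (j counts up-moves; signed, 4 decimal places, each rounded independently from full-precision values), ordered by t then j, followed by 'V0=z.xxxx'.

(0,0): Delta=1.0000 Bond=-85.8051
(1,0): Delta=1.0000 Bond=-96.1017
(1,1): Delta=1.0000 Bond=-96.1017
(2,0): Delta=1.0000 Bond=-107.6339
(2,1): Delta=1.0000 Bond=-107.6339
(2,2): Delta=1.0000 Bond=-107.6339
V0=54.1949

Risk-neutral probability p* = (R−d)/(u−d) = (1.12−0.69)/(1.18−0.69) = 0.8776.
At expiry t=3: V(3,0)=-74.5587, V(3,1)=-41.8983, V(3,2)=13.9558, V(3,3)=109.4745
Node (2,0) S=66.6540: V=(p*·-41.8983+(1−p*)·-74.5587)/1.12=-40.9799; Δ=(-41.8983−-74.5587)/(78.6517−45.9913)=1.0000; B=V−Δ·S=-107.6339
Node (2,1) S=113.9880: V=(p*·13.9558+(1−p*)·-41.8983)/1.12=6.3541; Δ=(13.9558−-41.8983)/(134.5058−78.6517)=1.0000; B=V−Δ·S=-107.6339
Node (2,2) S=194.9360: V=(p*·109.4745+(1−p*)·13.9558)/1.12=87.3021; Δ=(109.4745−13.9558)/(230.0245−134.5058)=1.0000; B=V−Δ·S=-107.6339
Node (1,0) S=96.6000: V=(p*·6.3541+(1−p*)·-40.9799)/1.12=0.4983; Δ=(6.3541−-40.9799)/(113.9880−66.6540)=1.0000; B=V−Δ·S=-96.1017
Node (1,1) S=165.2000: V=(p*·87.3021+(1−p*)·6.3541)/1.12=69.0983; Δ=(87.3021−6.3541)/(194.9360−113.9880)=1.0000; B=V−Δ·S=-96.1017
Node (0,0) S=140.0000: V=(p*·69.0983+(1−p*)·0.4983)/1.12=54.1949; Δ=(69.0983−0.4983)/(165.2000−96.6000)=1.0000; B=V−Δ·S=-85.8051
Each (Δ,B) replicates both successor values, so the strategy is self-financing and V0 is arbitrage-free.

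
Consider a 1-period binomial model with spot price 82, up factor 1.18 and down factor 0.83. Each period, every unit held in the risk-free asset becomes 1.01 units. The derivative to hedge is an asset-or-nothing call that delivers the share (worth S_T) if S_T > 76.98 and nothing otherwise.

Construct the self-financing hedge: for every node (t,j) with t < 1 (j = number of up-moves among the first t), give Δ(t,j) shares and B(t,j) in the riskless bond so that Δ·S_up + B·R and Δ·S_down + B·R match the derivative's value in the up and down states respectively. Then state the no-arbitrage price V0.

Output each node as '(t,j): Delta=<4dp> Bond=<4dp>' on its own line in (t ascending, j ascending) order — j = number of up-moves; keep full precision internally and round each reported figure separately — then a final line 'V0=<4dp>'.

Since d<R<u, set p* = (R−d)/(u−d) = 0.5143; price each node as the discounted p*-expectation of its children.
At expiry t=1: V(1,0)=0.0000, V(1,1)=96.7600
Node (0,0) S=82.0000: V=(p*·96.7600+(1−p*)·0.0000)/1.01=49.2696; Δ=(96.7600−0.0000)/(96.7600−68.0600)=3.3714; B=V−Δ·S=-227.1876
Root portfolio cost Δ·82+B reproduces V0=49.2696.

(0,0): Delta=3.3714 Bond=-227.1876
V0=49.2696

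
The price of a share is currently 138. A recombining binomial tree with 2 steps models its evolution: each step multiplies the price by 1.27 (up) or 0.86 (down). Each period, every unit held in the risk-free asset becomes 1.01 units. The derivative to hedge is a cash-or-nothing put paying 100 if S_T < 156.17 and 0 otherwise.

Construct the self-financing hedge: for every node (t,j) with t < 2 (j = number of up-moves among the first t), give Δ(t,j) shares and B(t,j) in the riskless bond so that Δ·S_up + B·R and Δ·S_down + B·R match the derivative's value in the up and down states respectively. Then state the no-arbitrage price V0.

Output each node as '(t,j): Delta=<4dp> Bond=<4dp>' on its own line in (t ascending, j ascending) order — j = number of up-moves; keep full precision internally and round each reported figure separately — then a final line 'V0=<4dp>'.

Since d<R<u, set p* = (R−d)/(u−d) = 0.3659; price each node as the discounted p*-expectation of its children.
Terminal values V(2,·): V(2,0)=100.0000, V(2,1)=100.0000, V(2,2)=0.0000
Node (1,0) S=118.6800: V=(p*·100.0000+(1−p*)·100.0000)/1.01=99.0099; Δ=(100.0000−100.0000)/(150.7236−102.0648)=0.0000; B=V−Δ·S=99.0099
Node (1,1) S=175.2600: V=(p*·0.0000+(1−p*)·100.0000)/1.01=62.7868; Δ=(0.0000−100.0000)/(222.5802−150.7236)=-1.3917; B=V−Δ·S=306.6892
Node (0,0) S=138.0000: V=(p*·62.7868+(1−p*)·99.0099)/1.01=84.9085; Δ=(62.7868−99.0099)/(175.2600−118.6800)=-0.6402; B=V−Δ·S=173.2576
Root portfolio cost Δ·138+B reproduces V0=84.9085.

(0,0): Delta=-0.6402 Bond=173.2576
(1,0): Delta=0.0000 Bond=99.0099
(1,1): Delta=-1.3917 Bond=306.6892
V0=84.9085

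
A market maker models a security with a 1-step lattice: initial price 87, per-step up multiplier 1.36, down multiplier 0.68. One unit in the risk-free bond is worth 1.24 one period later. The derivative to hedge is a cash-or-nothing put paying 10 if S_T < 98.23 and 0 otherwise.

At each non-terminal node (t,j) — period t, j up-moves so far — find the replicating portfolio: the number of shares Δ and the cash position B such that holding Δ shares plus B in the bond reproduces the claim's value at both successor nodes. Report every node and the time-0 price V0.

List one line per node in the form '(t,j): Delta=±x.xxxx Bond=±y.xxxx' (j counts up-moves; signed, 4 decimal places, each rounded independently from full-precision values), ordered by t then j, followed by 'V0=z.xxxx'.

(0,0): Delta=-0.1690 Bond=16.1290
V0=1.4231

Since d<R<u, set p* = (R−d)/(u−d) = 0.8235; price each node as the discounted p*-expectation of its children.
Terminal values V(1,·): V(1,0)=10.0000, V(1,1)=0.0000
  t=0,j=0: stock 87.0000 → up 118.3200 (V=0.0000), down 59.1600 (V=10.0000). Price 1.4231; hedge Δ=-0.1690, bond B=16.1290.
Self-financing check: at every node Δ·S+B equals the discounted successor values.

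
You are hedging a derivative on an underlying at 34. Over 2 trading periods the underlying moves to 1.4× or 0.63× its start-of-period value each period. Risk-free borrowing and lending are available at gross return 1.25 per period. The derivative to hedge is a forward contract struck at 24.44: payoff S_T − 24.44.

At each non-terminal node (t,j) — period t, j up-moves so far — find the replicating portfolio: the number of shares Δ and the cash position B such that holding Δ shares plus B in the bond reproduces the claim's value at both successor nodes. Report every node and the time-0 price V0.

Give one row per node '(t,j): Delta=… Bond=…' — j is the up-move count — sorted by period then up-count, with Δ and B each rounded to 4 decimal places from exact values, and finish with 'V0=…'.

Since d<R<u, set p* = (R−d)/(u−d) = 0.8052; price each node as the discounted p*-expectation of its children.
Terminal values V(2,·): V(2,0)=-10.9454, V(2,1)=5.5480, V(2,2)=42.2000
Node (1,0) S=21.4200: V=(p*·5.5480+(1−p*)·-10.9454)/1.25=1.8680; Δ=(5.5480−-10.9454)/(29.9880−13.4946)=1.0000; B=V−Δ·S=-19.5520
Node (1,1) S=47.6000: V=(p*·42.2000+(1−p*)·5.5480)/1.25=28.0480; Δ=(42.2000−5.5480)/(66.6400−29.9880)=1.0000; B=V−Δ·S=-19.5520
Node (0,0) S=34.0000: V=(p*·28.0480+(1−p*)·1.8680)/1.25=18.3584; Δ=(28.0480−1.8680)/(47.6000−21.4200)=1.0000; B=V−Δ·S=-15.6416
Check: Δ(0,0)·S0 + B(0,0) = 18.3584 = V0.

(0,0): Delta=1.0000 Bond=-15.6416
(1,0): Delta=1.0000 Bond=-19.5520
(1,1): Delta=1.0000 Bond=-19.5520
V0=18.3584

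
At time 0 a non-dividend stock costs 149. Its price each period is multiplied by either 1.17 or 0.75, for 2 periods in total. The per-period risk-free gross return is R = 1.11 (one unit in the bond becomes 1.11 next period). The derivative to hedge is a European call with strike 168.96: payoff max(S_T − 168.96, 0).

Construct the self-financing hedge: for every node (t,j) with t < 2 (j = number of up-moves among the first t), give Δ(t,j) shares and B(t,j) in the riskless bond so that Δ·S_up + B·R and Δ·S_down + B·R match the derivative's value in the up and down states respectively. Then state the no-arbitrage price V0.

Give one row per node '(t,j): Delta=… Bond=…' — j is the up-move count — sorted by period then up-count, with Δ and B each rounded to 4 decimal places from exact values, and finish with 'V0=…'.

(0,0): Delta=0.4320 Bond=-43.4874
(1,0): Delta=0.0000 Bond=0.0000
(1,1): Delta=0.4781 Bond=-56.3161
V0=20.8739

Since d<R<u, set p* = (R−d)/(u−d) = 0.8571; price each node as the discounted p*-expectation of its children.
Terminal payoffs: V(2,0)=0.0000, V(2,1)=0.0000, V(2,2)=35.0061
Node (1,0) S=111.7500: V=(p*·0.0000+(1−p*)·0.0000)/1.11=0.0000; Δ=(0.0000−0.0000)/(130.7475−83.8125)=0.0000; B=V−Δ·S=0.0000
Node (1,1) S=174.3300: V=(p*·35.0061+(1−p*)·0.0000)/1.11=27.0317; Δ=(35.0061−0.0000)/(203.9661−130.7475)=0.4781; B=V−Δ·S=-56.3161
Node (0,0) S=149.0000: V=(p*·27.0317+(1−p*)·0.0000)/1.11=20.8739; Δ=(27.0317−0.0000)/(174.3300−111.7500)=0.4320; B=V−Δ·S=-43.4874
Self-financing check: at every node Δ·S+B equals the discounted successor values.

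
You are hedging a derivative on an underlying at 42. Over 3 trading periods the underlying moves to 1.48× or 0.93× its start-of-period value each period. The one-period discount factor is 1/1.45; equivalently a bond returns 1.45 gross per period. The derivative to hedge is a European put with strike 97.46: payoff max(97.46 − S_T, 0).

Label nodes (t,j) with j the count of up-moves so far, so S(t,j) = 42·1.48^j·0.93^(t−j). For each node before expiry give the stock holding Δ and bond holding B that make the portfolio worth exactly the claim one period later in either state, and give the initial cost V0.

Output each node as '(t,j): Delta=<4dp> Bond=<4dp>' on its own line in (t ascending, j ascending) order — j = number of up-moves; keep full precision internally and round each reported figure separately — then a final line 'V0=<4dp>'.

(0,0): Delta=-0.2878 Bond=12.7838
(1,0): Delta=-1.0000 Bond=46.3543
(1,1): Delta=-0.2620 Bond=16.9316
(2,0): Delta=-1.0000 Bond=67.2138
(2,1): Delta=-1.0000 Bond=67.2138
(2,2): Delta=-0.2352 Bond=22.0895
V0=0.6954

No-arbitrage ⇒ martingale measure with p* = (R−d)/(u−d) = 0.9455.
Payoff layer (t=3): V(3,0)=63.6770, V(3,1)=43.6978, V(3,2)=11.9030, V(3,3)=0.0000
Node (2,0) S=36.3258: V=(p*·43.6978+(1−p*)·63.6770)/1.45=30.8880; Δ=(43.6978−63.6770)/(53.7622−33.7830)=-1.0000; B=V−Δ·S=67.2138
Node (2,1) S=57.8088: V=(p*·11.9030+(1−p*)·43.6978)/1.45=9.4050; Δ=(11.9030−43.6978)/(85.5570−53.7622)=-1.0000; B=V−Δ·S=67.2138
Node (2,2) S=91.9968: V=(p*·0.0000+(1−p*)·11.9030)/1.45=0.4478; Δ=(0.0000−11.9030)/(136.1553−85.5570)=-0.2352; B=V−Δ·S=22.0895
Node (1,0) S=39.0600: V=(p*·9.4050+(1−p*)·30.8880)/1.45=7.2943; Δ=(9.4050−30.8880)/(57.8088−36.3258)=-1.0000; B=V−Δ·S=46.3543
Node (1,1) S=62.1600: V=(p*·0.4478+(1−p*)·9.4050)/1.45=0.6457; Δ=(0.4478−9.4050)/(91.9968−57.8088)=-0.2620; B=V−Δ·S=16.9316
Node (0,0) S=42.0000: V=(p*·0.6457+(1−p*)·7.2943)/1.45=0.6954; Δ=(0.6457−7.2943)/(62.1600−39.0600)=-0.2878; B=V−Δ·S=12.7838
Check: Δ(0,0)·S0 + B(0,0) = 0.6954 = V0.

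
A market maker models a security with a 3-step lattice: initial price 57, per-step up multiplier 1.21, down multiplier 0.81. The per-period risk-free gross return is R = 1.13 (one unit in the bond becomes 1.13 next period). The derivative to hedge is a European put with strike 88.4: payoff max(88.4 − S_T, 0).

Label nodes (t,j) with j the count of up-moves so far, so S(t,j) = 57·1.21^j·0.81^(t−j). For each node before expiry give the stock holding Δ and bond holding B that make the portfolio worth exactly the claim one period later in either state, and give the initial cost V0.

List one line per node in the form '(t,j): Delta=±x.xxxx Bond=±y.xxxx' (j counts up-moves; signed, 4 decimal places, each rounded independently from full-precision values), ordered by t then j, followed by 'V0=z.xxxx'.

(0,0): Delta=-0.7235 Bond=49.9673
(1,0): Delta=-1.0000 Bond=69.2302
(1,1): Delta=-0.6772 Bond=53.2712
(2,0): Delta=-1.0000 Bond=78.2301
(2,1): Delta=-1.0000 Bond=78.2301
(2,2): Delta=-0.6232 Bond=55.6881
V0=8.7292

Since d<R<u, set p* = (R−d)/(u−d) = 0.8000; price each node as the discounted p*-expectation of its children.
Terminal payoffs: V(3,0)=58.1079, V(3,1)=43.1488, V(3,2)=20.8025, V(3,3)=0.0000
Node (2,0) S=37.3977: V=(p*·43.1488+(1−p*)·58.1079)/1.13=40.8324; Δ=(43.1488−58.1079)/(45.2512−30.2921)=-1.0000; B=V−Δ·S=78.2301
Node (2,1) S=55.8657: V=(p*·20.8025+(1−p*)·43.1488)/1.13=22.3644; Δ=(20.8025−43.1488)/(67.5975−45.2512)=-1.0000; B=V−Δ·S=78.2301
Node (2,2) S=83.4537: V=(p*·0.0000+(1−p*)·20.8025)/1.13=3.6819; Δ=(0.0000−20.8025)/(100.9790−67.5975)=-0.6232; B=V−Δ·S=55.6881
Node (1,0) S=46.1700: V=(p*·22.3644+(1−p*)·40.8324)/1.13=23.0602; Δ=(22.3644−40.8324)/(55.8657−37.3977)=-1.0000; B=V−Δ·S=69.2302
Node (1,1) S=68.9700: V=(p*·3.6819+(1−p*)·22.3644)/1.13=6.5649; Δ=(3.6819−22.3644)/(83.4537−55.8657)=-0.6772; B=V−Δ·S=53.2712
Node (0,0) S=57.0000: V=(p*·6.5649+(1−p*)·23.0602)/1.13=8.7292; Δ=(6.5649−23.0602)/(68.9700−46.1700)=-0.7235; B=V−Δ·S=49.9673
Root portfolio cost Δ·57+B reproduces V0=8.7292.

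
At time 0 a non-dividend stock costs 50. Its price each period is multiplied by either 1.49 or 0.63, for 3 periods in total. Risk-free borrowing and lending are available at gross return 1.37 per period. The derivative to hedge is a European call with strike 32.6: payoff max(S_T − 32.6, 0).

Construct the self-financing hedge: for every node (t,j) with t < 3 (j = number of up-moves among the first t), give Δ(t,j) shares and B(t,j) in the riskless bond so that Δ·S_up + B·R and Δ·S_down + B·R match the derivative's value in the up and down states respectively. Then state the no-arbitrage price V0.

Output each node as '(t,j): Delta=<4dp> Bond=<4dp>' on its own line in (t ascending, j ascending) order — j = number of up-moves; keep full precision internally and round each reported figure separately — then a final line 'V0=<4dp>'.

Under the risk-neutral measure, an up-move has probability p* = (R−d)/(u−d) = 0.8605 and values discount at R = 1.37.
Payoff layer (t=3): V(3,0)=0.0000, V(3,1)=0.0000, V(3,2)=37.3331, V(3,3)=132.7974
  t=2,j=0: stock 19.8450 → up 29.5691 (V=0.0000), down 12.5024 (V=0.0000). Price 0.0000; hedge Δ=0.0000, bond B=0.0000.
  t=2,j=1: stock 46.9350 → up 69.9331 (V=37.3331), down 29.5691 (V=0.0000). Price 23.4481; hedge Δ=0.9249, bond B=-19.9626.
  t=2,j=2: stock 111.0050 → up 165.3974 (V=132.7974), down 69.9331 (V=37.3331). Price 87.2094; hedge Δ=1.0000, bond B=-23.7956.
  t=1,j=0: stock 31.5000 → up 46.9350 (V=23.4481), down 19.8450 (V=0.0000). Price 14.7272; hedge Δ=0.8656, bond B=-12.5380.
  t=1,j=1: stock 74.5000 → up 111.0050 (V=87.2094), down 46.9350 (V=23.4481). Price 57.1624; hedge Δ=0.9952, bond B=-16.9787.
  t=0,j=0: stock 50.0000 → up 74.5000 (V=57.1624), down 31.5000 (V=14.7272). Price 37.4023; hedge Δ=0.9869, bond B=-11.9409.
Root portfolio cost Δ·50+B reproduces V0=37.4023.

(0,0): Delta=0.9869 Bond=-11.9409
(1,0): Delta=0.8656 Bond=-12.5380
(1,1): Delta=0.9952 Bond=-16.9787
(2,0): Delta=0.0000 Bond=0.0000
(2,1): Delta=0.9249 Bond=-19.9626
(2,2): Delta=1.0000 Bond=-23.7956
V0=37.4023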